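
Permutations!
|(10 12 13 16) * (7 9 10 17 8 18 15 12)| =|(7 9 10)(8 18 15 12 13 16 17)| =21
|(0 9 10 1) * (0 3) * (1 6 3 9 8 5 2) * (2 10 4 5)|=|(0 8 2 1 9 4 5 10 6 3)|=10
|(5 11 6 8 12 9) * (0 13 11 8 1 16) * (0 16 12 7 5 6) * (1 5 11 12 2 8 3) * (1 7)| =|(16)(0 13 12 9 6 5 3 7 11)(1 2 8)| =9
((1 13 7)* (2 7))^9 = ((1 13 2 7))^9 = (1 13 2 7)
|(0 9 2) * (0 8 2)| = |(0 9)(2 8)| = 2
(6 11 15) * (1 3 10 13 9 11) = (1 3 10 13 9 11 15 6) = [0, 3, 2, 10, 4, 5, 1, 7, 8, 11, 13, 15, 12, 9, 14, 6]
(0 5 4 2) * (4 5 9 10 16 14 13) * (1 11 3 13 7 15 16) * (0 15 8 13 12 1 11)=(0 9 10 11 3 12 1)(2 15 16 14 7 8 13 4)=[9, 0, 15, 12, 2, 5, 6, 8, 13, 10, 11, 3, 1, 4, 7, 16, 14]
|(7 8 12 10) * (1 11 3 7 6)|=8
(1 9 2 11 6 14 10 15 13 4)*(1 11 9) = [0, 1, 9, 3, 11, 5, 14, 7, 8, 2, 15, 6, 12, 4, 10, 13] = (2 9)(4 11 6 14 10 15 13)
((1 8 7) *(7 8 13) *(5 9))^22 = ((1 13 7)(5 9))^22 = (1 13 7)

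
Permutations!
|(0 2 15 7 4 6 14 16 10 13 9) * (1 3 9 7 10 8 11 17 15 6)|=|(0 2 6 14 16 8 11 17 15 10 13 7 4 1 3 9)|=16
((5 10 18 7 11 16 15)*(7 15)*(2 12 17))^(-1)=(2 17 12)(5 15 18 10)(7 16 11)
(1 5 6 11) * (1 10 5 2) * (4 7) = [0, 2, 1, 3, 7, 6, 11, 4, 8, 9, 5, 10] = (1 2)(4 7)(5 6 11 10)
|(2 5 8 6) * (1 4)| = 4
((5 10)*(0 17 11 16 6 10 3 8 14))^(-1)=((0 17 11 16 6 10 5 3 8 14))^(-1)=(0 14 8 3 5 10 6 16 11 17)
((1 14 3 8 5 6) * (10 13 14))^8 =(14)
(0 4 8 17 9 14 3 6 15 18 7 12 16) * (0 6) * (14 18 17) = [4, 1, 2, 0, 8, 5, 15, 12, 14, 18, 10, 11, 16, 13, 3, 17, 6, 9, 7] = (0 4 8 14 3)(6 15 17 9 18 7 12 16)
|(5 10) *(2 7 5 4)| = |(2 7 5 10 4)| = 5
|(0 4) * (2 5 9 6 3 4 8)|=8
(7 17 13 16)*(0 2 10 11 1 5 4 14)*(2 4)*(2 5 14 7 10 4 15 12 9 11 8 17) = (0 15 12 9 11 1 14)(2 4 7)(8 17 13 16 10) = [15, 14, 4, 3, 7, 5, 6, 2, 17, 11, 8, 1, 9, 16, 0, 12, 10, 13]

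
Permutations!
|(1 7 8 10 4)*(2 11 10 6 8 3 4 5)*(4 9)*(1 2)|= |(1 7 3 9 4 2 11 10 5)(6 8)|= 18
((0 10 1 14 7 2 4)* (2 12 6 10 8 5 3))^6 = ((0 8 5 3 2 4)(1 14 7 12 6 10))^6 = (14)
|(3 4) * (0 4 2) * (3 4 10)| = 4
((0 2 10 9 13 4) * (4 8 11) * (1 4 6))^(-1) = (0 4 1 6 11 8 13 9 10 2) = ((0 2 10 9 13 8 11 6 1 4))^(-1)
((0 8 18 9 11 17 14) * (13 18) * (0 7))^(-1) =((0 8 13 18 9 11 17 14 7))^(-1) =(0 7 14 17 11 9 18 13 8)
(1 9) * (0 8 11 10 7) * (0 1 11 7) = [8, 9, 2, 3, 4, 5, 6, 1, 7, 11, 0, 10] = (0 8 7 1 9 11 10)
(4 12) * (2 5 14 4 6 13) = (2 5 14 4 12 6 13) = [0, 1, 5, 3, 12, 14, 13, 7, 8, 9, 10, 11, 6, 2, 4]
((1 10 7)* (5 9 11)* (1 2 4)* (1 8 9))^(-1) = ((1 10 7 2 4 8 9 11 5))^(-1) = (1 5 11 9 8 4 2 7 10)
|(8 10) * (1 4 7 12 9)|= 10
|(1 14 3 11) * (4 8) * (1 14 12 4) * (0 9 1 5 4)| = |(0 9 1 12)(3 11 14)(4 8 5)| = 12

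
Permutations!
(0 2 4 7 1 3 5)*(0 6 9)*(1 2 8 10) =(0 8 10 1 3 5 6 9)(2 4 7) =[8, 3, 4, 5, 7, 6, 9, 2, 10, 0, 1]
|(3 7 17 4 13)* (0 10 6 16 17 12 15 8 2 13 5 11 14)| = 63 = |(0 10 6 16 17 4 5 11 14)(2 13 3 7 12 15 8)|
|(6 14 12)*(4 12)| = 4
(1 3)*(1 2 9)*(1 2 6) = (1 3 6)(2 9) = [0, 3, 9, 6, 4, 5, 1, 7, 8, 2]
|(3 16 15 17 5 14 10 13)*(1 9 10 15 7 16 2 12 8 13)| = |(1 9 10)(2 12 8 13 3)(5 14 15 17)(7 16)| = 60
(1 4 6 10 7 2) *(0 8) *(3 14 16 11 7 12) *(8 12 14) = (0 12 3 8)(1 4 6 10 14 16 11 7 2) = [12, 4, 1, 8, 6, 5, 10, 2, 0, 9, 14, 7, 3, 13, 16, 15, 11]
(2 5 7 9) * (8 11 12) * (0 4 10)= (0 4 10)(2 5 7 9)(8 11 12)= [4, 1, 5, 3, 10, 7, 6, 9, 11, 2, 0, 12, 8]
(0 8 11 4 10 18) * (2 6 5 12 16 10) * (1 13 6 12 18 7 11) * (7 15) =[8, 13, 12, 3, 2, 18, 5, 11, 1, 9, 15, 4, 16, 6, 14, 7, 10, 17, 0] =(0 8 1 13 6 5 18)(2 12 16 10 15 7 11 4)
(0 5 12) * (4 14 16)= (0 5 12)(4 14 16)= [5, 1, 2, 3, 14, 12, 6, 7, 8, 9, 10, 11, 0, 13, 16, 15, 4]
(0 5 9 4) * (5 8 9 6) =(0 8 9 4)(5 6) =[8, 1, 2, 3, 0, 6, 5, 7, 9, 4]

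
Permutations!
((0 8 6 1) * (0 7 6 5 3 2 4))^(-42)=(8)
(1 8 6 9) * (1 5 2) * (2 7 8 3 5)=(1 3 5 7 8 6 9 2)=[0, 3, 1, 5, 4, 7, 9, 8, 6, 2]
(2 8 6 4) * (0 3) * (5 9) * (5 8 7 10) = (0 3)(2 7 10 5 9 8 6 4) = [3, 1, 7, 0, 2, 9, 4, 10, 6, 8, 5]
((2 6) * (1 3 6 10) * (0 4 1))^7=(10)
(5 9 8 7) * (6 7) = [0, 1, 2, 3, 4, 9, 7, 5, 6, 8] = (5 9 8 6 7)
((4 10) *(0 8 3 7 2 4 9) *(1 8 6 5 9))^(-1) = (0 9 5 6)(1 10 4 2 7 3 8)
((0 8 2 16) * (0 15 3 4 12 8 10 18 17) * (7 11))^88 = ((0 10 18 17)(2 16 15 3 4 12 8)(7 11))^88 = (18)(2 4 16 12 15 8 3)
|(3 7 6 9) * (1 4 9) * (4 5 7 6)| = 7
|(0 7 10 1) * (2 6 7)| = 6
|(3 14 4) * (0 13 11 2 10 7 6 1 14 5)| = 12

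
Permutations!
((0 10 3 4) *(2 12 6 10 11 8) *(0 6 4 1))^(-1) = (0 1 3 10 6 4 12 2 8 11)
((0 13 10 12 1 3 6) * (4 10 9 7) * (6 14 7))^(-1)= ((0 13 9 6)(1 3 14 7 4 10 12))^(-1)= (0 6 9 13)(1 12 10 4 7 14 3)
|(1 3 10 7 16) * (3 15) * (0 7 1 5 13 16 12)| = 12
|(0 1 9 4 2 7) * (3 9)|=7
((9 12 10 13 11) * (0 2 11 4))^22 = (0 13 12 11)(2 4 10 9)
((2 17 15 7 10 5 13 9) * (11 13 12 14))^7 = ((2 17 15 7 10 5 12 14 11 13 9))^7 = (2 14 7 9 12 15 13 5 17 11 10)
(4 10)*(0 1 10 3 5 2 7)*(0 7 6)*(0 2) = (0 1 10 4 3 5)(2 6) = [1, 10, 6, 5, 3, 0, 2, 7, 8, 9, 4]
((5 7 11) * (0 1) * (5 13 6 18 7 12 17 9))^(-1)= (0 1)(5 9 17 12)(6 13 11 7 18)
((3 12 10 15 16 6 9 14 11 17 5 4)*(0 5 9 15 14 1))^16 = (0 10 1 12 9 3 17 4 11 5 14)(6 15 16)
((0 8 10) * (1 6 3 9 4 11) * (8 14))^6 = (0 8)(10 14)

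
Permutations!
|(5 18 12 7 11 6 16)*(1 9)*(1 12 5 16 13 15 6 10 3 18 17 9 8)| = 18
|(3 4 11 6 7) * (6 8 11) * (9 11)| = |(3 4 6 7)(8 9 11)| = 12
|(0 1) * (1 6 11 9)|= |(0 6 11 9 1)|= 5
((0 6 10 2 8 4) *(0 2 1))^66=((0 6 10 1)(2 8 4))^66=(0 10)(1 6)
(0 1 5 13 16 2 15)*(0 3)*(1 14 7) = (0 14 7 1 5 13 16 2 15 3) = [14, 5, 15, 0, 4, 13, 6, 1, 8, 9, 10, 11, 12, 16, 7, 3, 2]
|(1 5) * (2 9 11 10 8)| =10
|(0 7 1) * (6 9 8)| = |(0 7 1)(6 9 8)| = 3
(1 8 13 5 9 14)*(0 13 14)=[13, 8, 2, 3, 4, 9, 6, 7, 14, 0, 10, 11, 12, 5, 1]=(0 13 5 9)(1 8 14)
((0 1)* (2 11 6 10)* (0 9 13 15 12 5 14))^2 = (0 9 15 5)(1 13 12 14)(2 6)(10 11)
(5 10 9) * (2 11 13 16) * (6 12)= (2 11 13 16)(5 10 9)(6 12)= [0, 1, 11, 3, 4, 10, 12, 7, 8, 5, 9, 13, 6, 16, 14, 15, 2]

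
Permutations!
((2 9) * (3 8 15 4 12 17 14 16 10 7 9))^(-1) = (2 9 7 10 16 14 17 12 4 15 8 3)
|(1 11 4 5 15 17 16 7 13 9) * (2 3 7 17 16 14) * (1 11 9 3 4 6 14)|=33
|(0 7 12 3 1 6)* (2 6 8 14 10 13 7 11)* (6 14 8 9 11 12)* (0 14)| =35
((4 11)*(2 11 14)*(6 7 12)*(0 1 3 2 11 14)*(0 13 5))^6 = (0 4 2)(1 13 14)(3 5 11)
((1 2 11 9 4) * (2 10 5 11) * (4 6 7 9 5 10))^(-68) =(11)(6 7 9)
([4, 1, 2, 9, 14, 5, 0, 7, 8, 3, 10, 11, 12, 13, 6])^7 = [6, 1, 2, 9, 0, 5, 14, 7, 8, 3, 10, 11, 12, 13, 4]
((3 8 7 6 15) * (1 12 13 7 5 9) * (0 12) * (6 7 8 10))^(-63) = (3 10 6 15) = ((0 12 13 8 5 9 1)(3 10 6 15))^(-63)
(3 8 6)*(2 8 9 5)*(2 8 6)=(2 6 3 9 5 8)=[0, 1, 6, 9, 4, 8, 3, 7, 2, 5]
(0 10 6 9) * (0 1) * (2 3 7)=(0 10 6 9 1)(2 3 7)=[10, 0, 3, 7, 4, 5, 9, 2, 8, 1, 6]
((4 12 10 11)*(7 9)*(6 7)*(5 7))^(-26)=(4 10)(5 9)(6 7)(11 12)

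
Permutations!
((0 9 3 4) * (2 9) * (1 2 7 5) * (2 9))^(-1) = ((0 7 5 1 9 3 4))^(-1) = (0 4 3 9 1 5 7)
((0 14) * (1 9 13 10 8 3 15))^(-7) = ((0 14)(1 9 13 10 8 3 15))^(-7) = (15)(0 14)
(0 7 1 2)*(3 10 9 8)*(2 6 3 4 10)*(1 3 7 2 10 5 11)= (0 2)(1 6 7 3 10 9 8 4 5 11)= [2, 6, 0, 10, 5, 11, 7, 3, 4, 8, 9, 1]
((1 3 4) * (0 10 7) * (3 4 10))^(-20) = ((0 3 10 7)(1 4))^(-20) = (10)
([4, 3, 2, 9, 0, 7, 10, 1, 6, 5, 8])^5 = [4, 1, 2, 3, 0, 5, 8, 7, 10, 9, 6]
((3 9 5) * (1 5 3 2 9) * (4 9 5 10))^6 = ((1 10 4 9 3)(2 5))^6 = (1 10 4 9 3)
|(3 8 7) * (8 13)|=4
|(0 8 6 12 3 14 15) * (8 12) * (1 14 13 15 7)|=|(0 12 3 13 15)(1 14 7)(6 8)|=30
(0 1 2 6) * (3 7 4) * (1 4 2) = (0 4 3 7 2 6) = [4, 1, 6, 7, 3, 5, 0, 2]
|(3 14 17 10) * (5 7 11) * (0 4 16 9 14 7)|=|(0 4 16 9 14 17 10 3 7 11 5)|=11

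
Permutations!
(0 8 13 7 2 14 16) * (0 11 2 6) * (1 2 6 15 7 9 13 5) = (0 8 5 1 2 14 16 11 6)(7 15)(9 13) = [8, 2, 14, 3, 4, 1, 0, 15, 5, 13, 10, 6, 12, 9, 16, 7, 11]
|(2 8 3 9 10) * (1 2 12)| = 7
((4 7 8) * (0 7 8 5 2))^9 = ((0 7 5 2)(4 8))^9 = (0 7 5 2)(4 8)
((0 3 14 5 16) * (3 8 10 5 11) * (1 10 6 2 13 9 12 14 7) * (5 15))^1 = (0 8 6 2 13 9 12 14 11 3 7 1 10 15 5 16)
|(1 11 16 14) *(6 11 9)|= 6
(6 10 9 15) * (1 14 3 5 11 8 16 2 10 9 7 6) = (1 14 3 5 11 8 16 2 10 7 6 9 15) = [0, 14, 10, 5, 4, 11, 9, 6, 16, 15, 7, 8, 12, 13, 3, 1, 2]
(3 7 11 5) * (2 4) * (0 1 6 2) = (0 1 6 2 4)(3 7 11 5) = [1, 6, 4, 7, 0, 3, 2, 11, 8, 9, 10, 5]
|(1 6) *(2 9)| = 2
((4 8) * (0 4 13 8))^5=(0 4)(8 13)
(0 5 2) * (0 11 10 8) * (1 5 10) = (0 10 8)(1 5 2 11) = [10, 5, 11, 3, 4, 2, 6, 7, 0, 9, 8, 1]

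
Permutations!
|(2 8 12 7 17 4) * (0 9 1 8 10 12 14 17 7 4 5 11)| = 8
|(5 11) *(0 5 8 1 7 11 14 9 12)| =20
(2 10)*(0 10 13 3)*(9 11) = (0 10 2 13 3)(9 11) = [10, 1, 13, 0, 4, 5, 6, 7, 8, 11, 2, 9, 12, 3]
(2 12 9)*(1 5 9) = (1 5 9 2 12) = [0, 5, 12, 3, 4, 9, 6, 7, 8, 2, 10, 11, 1]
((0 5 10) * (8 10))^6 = ((0 5 8 10))^6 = (0 8)(5 10)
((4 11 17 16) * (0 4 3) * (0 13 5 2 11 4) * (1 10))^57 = ((1 10)(2 11 17 16 3 13 5))^57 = (1 10)(2 11 17 16 3 13 5)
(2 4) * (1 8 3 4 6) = (1 8 3 4 2 6) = [0, 8, 6, 4, 2, 5, 1, 7, 3]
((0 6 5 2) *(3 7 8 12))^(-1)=(0 2 5 6)(3 12 8 7)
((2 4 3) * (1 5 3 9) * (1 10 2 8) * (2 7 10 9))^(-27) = ((1 5 3 8)(2 4)(7 10))^(-27) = (1 5 3 8)(2 4)(7 10)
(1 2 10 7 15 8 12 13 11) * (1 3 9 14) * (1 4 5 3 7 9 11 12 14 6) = (1 2 10 9 6)(3 11 7 15 8 14 4 5)(12 13) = [0, 2, 10, 11, 5, 3, 1, 15, 14, 6, 9, 7, 13, 12, 4, 8]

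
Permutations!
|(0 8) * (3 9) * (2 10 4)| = |(0 8)(2 10 4)(3 9)| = 6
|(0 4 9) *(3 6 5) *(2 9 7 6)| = 8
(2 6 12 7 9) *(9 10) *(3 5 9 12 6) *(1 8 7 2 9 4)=[0, 8, 3, 5, 1, 4, 6, 10, 7, 9, 12, 11, 2]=(1 8 7 10 12 2 3 5 4)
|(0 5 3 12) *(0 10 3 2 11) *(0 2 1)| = |(0 5 1)(2 11)(3 12 10)| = 6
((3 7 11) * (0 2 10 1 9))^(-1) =((0 2 10 1 9)(3 7 11))^(-1) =(0 9 1 10 2)(3 11 7)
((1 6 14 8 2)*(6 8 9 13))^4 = (14)(1 8 2)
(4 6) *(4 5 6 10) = (4 10)(5 6) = [0, 1, 2, 3, 10, 6, 5, 7, 8, 9, 4]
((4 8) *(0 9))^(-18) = ((0 9)(4 8))^(-18) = (9)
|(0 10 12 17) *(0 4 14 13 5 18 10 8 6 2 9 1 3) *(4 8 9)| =44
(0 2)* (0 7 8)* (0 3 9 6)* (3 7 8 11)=(0 2 8 7 11 3 9 6)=[2, 1, 8, 9, 4, 5, 0, 11, 7, 6, 10, 3]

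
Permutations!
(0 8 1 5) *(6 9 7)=[8, 5, 2, 3, 4, 0, 9, 6, 1, 7]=(0 8 1 5)(6 9 7)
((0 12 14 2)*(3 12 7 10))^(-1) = (0 2 14 12 3 10 7)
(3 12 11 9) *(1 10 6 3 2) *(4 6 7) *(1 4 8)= [0, 10, 4, 12, 6, 5, 3, 8, 1, 2, 7, 9, 11]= (1 10 7 8)(2 4 6 3 12 11 9)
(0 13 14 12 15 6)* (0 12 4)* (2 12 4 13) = (0 2 12 15 6 4)(13 14) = [2, 1, 12, 3, 0, 5, 4, 7, 8, 9, 10, 11, 15, 14, 13, 6]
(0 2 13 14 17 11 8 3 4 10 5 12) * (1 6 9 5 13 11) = (0 2 11 8 3 4 10 13 14 17 1 6 9 5 12) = [2, 6, 11, 4, 10, 12, 9, 7, 3, 5, 13, 8, 0, 14, 17, 15, 16, 1]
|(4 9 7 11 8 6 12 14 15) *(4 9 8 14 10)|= |(4 8 6 12 10)(7 11 14 15 9)|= 5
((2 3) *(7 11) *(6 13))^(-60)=((2 3)(6 13)(7 11))^(-60)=(13)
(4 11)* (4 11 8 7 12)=(4 8 7 12)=[0, 1, 2, 3, 8, 5, 6, 12, 7, 9, 10, 11, 4]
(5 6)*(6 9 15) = (5 9 15 6) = [0, 1, 2, 3, 4, 9, 5, 7, 8, 15, 10, 11, 12, 13, 14, 6]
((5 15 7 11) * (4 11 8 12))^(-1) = ((4 11 5 15 7 8 12))^(-1) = (4 12 8 7 15 5 11)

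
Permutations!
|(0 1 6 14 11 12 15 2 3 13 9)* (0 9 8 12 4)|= 6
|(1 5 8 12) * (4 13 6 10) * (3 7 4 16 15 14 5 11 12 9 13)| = |(1 11 12)(3 7 4)(5 8 9 13 6 10 16 15 14)| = 9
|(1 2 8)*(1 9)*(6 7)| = |(1 2 8 9)(6 7)| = 4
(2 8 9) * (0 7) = (0 7)(2 8 9) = [7, 1, 8, 3, 4, 5, 6, 0, 9, 2]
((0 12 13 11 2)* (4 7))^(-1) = ((0 12 13 11 2)(4 7))^(-1) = (0 2 11 13 12)(4 7)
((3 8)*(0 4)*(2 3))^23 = ((0 4)(2 3 8))^23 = (0 4)(2 8 3)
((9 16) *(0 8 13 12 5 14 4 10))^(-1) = (0 10 4 14 5 12 13 8)(9 16)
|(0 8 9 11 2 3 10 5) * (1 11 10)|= 20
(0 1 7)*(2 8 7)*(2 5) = (0 1 5 2 8 7) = [1, 5, 8, 3, 4, 2, 6, 0, 7]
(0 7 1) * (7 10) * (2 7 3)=(0 10 3 2 7 1)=[10, 0, 7, 2, 4, 5, 6, 1, 8, 9, 3]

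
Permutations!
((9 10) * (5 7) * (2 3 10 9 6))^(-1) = (2 6 10 3)(5 7)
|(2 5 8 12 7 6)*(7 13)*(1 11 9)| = 21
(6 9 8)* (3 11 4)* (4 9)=(3 11 9 8 6 4)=[0, 1, 2, 11, 3, 5, 4, 7, 6, 8, 10, 9]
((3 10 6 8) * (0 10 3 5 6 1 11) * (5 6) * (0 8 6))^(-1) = ((0 10 1 11 8))^(-1) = (0 8 11 1 10)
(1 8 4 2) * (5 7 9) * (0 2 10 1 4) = (0 2 4 10 1 8)(5 7 9) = [2, 8, 4, 3, 10, 7, 6, 9, 0, 5, 1]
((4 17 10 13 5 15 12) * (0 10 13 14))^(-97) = ((0 10 14)(4 17 13 5 15 12))^(-97) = (0 14 10)(4 12 15 5 13 17)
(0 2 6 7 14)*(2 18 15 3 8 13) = (0 18 15 3 8 13 2 6 7 14) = [18, 1, 6, 8, 4, 5, 7, 14, 13, 9, 10, 11, 12, 2, 0, 3, 16, 17, 15]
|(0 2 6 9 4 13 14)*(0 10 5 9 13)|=|(0 2 6 13 14 10 5 9 4)|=9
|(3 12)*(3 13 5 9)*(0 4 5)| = 7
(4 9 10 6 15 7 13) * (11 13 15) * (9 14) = [0, 1, 2, 3, 14, 5, 11, 15, 8, 10, 6, 13, 12, 4, 9, 7] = (4 14 9 10 6 11 13)(7 15)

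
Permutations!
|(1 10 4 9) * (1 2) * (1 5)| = 6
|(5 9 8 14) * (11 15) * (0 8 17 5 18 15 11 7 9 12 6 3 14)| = |(0 8)(3 14 18 15 7 9 17 5 12 6)| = 10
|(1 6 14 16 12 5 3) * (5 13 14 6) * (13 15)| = 15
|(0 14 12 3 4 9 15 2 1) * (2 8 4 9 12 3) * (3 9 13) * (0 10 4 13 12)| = 12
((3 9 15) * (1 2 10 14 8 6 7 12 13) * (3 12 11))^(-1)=(1 13 12 15 9 3 11 7 6 8 14 10 2)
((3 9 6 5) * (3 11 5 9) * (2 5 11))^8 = ((11)(2 5)(6 9))^8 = (11)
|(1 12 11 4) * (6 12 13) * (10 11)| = |(1 13 6 12 10 11 4)| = 7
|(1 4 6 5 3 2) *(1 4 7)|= 10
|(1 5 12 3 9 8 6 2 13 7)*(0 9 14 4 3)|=30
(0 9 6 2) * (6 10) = [9, 1, 0, 3, 4, 5, 2, 7, 8, 10, 6] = (0 9 10 6 2)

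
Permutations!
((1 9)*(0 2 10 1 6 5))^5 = (0 6 1 2 5 9 10)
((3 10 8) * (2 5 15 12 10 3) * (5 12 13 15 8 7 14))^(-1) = (2 8 5 14 7 10 12)(13 15)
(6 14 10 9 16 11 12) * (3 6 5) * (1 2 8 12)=(1 2 8 12 5 3 6 14 10 9 16 11)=[0, 2, 8, 6, 4, 3, 14, 7, 12, 16, 9, 1, 5, 13, 10, 15, 11]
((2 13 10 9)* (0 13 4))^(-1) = ((0 13 10 9 2 4))^(-1) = (0 4 2 9 10 13)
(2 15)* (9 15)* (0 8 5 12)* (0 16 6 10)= (0 8 5 12 16 6 10)(2 9 15)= [8, 1, 9, 3, 4, 12, 10, 7, 5, 15, 0, 11, 16, 13, 14, 2, 6]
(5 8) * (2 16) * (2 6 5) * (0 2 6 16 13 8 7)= [2, 1, 13, 3, 4, 7, 5, 0, 6, 9, 10, 11, 12, 8, 14, 15, 16]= (16)(0 2 13 8 6 5 7)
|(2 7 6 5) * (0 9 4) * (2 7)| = 3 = |(0 9 4)(5 7 6)|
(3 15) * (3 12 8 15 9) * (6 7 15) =[0, 1, 2, 9, 4, 5, 7, 15, 6, 3, 10, 11, 8, 13, 14, 12] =(3 9)(6 7 15 12 8)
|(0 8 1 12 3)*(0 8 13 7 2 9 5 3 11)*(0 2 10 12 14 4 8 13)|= 36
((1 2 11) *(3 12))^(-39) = (3 12) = ((1 2 11)(3 12))^(-39)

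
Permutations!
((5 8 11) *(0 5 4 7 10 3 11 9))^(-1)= ((0 5 8 9)(3 11 4 7 10))^(-1)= (0 9 8 5)(3 10 7 4 11)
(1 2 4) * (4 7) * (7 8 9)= (1 2 8 9 7 4)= [0, 2, 8, 3, 1, 5, 6, 4, 9, 7]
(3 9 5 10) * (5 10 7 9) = (3 5 7 9 10) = [0, 1, 2, 5, 4, 7, 6, 9, 8, 10, 3]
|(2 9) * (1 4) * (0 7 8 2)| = 10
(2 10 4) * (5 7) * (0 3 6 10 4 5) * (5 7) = (0 3 6 10 7)(2 4) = [3, 1, 4, 6, 2, 5, 10, 0, 8, 9, 7]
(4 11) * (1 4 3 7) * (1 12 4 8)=(1 8)(3 7 12 4 11)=[0, 8, 2, 7, 11, 5, 6, 12, 1, 9, 10, 3, 4]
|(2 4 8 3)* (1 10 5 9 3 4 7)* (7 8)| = 9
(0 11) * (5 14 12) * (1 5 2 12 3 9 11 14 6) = [14, 5, 12, 9, 4, 6, 1, 7, 8, 11, 10, 0, 2, 13, 3] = (0 14 3 9 11)(1 5 6)(2 12)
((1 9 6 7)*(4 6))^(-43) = (1 4 7 9 6)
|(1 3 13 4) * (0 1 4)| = |(0 1 3 13)| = 4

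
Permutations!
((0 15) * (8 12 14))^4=(15)(8 12 14)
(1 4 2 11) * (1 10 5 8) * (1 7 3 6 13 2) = [0, 4, 11, 6, 1, 8, 13, 3, 7, 9, 5, 10, 12, 2] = (1 4)(2 11 10 5 8 7 3 6 13)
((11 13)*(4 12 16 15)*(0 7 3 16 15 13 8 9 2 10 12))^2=((0 7 3 16 13 11 8 9 2 10 12 15 4))^2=(0 3 13 8 2 12 4 7 16 11 9 10 15)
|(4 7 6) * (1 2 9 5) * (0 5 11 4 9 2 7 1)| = |(0 5)(1 7 6 9 11 4)| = 6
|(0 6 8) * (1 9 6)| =|(0 1 9 6 8)| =5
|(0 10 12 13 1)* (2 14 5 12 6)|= |(0 10 6 2 14 5 12 13 1)|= 9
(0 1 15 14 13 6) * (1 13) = (0 13 6)(1 15 14) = [13, 15, 2, 3, 4, 5, 0, 7, 8, 9, 10, 11, 12, 6, 1, 14]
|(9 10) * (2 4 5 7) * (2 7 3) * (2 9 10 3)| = |(10)(2 4 5)(3 9)| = 6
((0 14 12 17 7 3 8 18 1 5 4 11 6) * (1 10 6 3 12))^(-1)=((0 14 1 5 4 11 3 8 18 10 6)(7 12 17))^(-1)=(0 6 10 18 8 3 11 4 5 1 14)(7 17 12)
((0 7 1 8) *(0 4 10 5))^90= (0 5 10 4 8 1 7)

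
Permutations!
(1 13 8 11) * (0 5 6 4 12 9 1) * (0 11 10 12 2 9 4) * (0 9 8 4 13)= (0 5 6 9 1)(2 8 10 12 13 4)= [5, 0, 8, 3, 2, 6, 9, 7, 10, 1, 12, 11, 13, 4]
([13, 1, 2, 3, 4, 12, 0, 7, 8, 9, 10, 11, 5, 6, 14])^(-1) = [6, 1, 2, 3, 4, 12, 13, 7, 8, 9, 10, 11, 5, 0, 14]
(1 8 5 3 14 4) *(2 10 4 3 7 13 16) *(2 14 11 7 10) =(1 8 5 10 4)(3 11 7 13 16 14) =[0, 8, 2, 11, 1, 10, 6, 13, 5, 9, 4, 7, 12, 16, 3, 15, 14]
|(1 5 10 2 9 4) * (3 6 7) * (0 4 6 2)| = |(0 4 1 5 10)(2 9 6 7 3)| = 5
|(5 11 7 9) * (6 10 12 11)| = 7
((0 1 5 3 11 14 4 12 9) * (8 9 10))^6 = (0 4 1 12 5 10 3 8 11 9 14)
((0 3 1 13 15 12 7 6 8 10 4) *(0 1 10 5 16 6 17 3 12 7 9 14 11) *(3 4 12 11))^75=((0 11)(1 13 15 7 17 4)(3 10 12 9 14)(5 16 6 8))^75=(0 11)(1 7)(4 15)(5 8 6 16)(13 17)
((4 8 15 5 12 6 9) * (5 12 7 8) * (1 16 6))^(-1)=((1 16 6 9 4 5 7 8 15 12))^(-1)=(1 12 15 8 7 5 4 9 6 16)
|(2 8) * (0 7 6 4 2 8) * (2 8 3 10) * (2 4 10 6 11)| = 20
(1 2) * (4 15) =(1 2)(4 15) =[0, 2, 1, 3, 15, 5, 6, 7, 8, 9, 10, 11, 12, 13, 14, 4]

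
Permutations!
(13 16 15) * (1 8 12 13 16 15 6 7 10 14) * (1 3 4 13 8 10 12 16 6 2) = (1 10 14 3 4 13 15 6 7 12 8 16 2) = [0, 10, 1, 4, 13, 5, 7, 12, 16, 9, 14, 11, 8, 15, 3, 6, 2]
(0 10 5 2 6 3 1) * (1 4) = (0 10 5 2 6 3 4 1) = [10, 0, 6, 4, 1, 2, 3, 7, 8, 9, 5]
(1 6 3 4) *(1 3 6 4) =[0, 4, 2, 1, 3, 5, 6] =(6)(1 4 3)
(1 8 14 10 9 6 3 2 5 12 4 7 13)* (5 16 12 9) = (1 8 14 10 5 9 6 3 2 16 12 4 7 13) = [0, 8, 16, 2, 7, 9, 3, 13, 14, 6, 5, 11, 4, 1, 10, 15, 12]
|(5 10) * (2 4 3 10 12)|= |(2 4 3 10 5 12)|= 6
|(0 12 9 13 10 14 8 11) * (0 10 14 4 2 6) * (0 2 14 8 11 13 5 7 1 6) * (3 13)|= |(0 12 9 5 7 1 6 2)(3 13 8)(4 14 11 10)|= 24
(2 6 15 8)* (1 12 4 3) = (1 12 4 3)(2 6 15 8) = [0, 12, 6, 1, 3, 5, 15, 7, 2, 9, 10, 11, 4, 13, 14, 8]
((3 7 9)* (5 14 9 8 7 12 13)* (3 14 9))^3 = ((3 12 13 5 9 14)(7 8))^3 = (3 5)(7 8)(9 12)(13 14)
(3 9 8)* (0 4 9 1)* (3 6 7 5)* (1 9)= [4, 0, 2, 9, 1, 3, 7, 5, 6, 8]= (0 4 1)(3 9 8 6 7 5)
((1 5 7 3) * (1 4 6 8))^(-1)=(1 8 6 4 3 7 5)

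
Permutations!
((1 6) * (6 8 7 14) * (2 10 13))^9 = (1 6 14 7 8)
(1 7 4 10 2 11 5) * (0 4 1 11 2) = [4, 7, 2, 3, 10, 11, 6, 1, 8, 9, 0, 5] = (0 4 10)(1 7)(5 11)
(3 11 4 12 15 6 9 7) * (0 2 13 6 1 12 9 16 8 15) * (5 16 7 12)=(0 2 13 6 7 3 11 4 9 12)(1 5 16 8 15)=[2, 5, 13, 11, 9, 16, 7, 3, 15, 12, 10, 4, 0, 6, 14, 1, 8]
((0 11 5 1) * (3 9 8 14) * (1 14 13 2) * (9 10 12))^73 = ((0 11 5 14 3 10 12 9 8 13 2 1))^73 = (0 11 5 14 3 10 12 9 8 13 2 1)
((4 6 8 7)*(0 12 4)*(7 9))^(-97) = (0 12 4 6 8 9 7)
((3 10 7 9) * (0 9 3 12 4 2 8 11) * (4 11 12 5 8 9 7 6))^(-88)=(0 5 6)(2 3 12)(4 7 8)(9 10 11)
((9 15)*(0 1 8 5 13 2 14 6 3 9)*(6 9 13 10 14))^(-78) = ((0 1 8 5 10 14 9 15)(2 6 3 13))^(-78) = (0 8 10 9)(1 5 14 15)(2 3)(6 13)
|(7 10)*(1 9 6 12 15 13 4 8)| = 8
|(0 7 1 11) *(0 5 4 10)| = |(0 7 1 11 5 4 10)| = 7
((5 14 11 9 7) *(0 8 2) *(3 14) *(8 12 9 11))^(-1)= (0 2 8 14 3 5 7 9 12)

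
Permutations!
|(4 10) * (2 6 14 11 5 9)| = 6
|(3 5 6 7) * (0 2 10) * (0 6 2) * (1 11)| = 6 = |(1 11)(2 10 6 7 3 5)|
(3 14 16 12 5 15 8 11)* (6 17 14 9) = [0, 1, 2, 9, 4, 15, 17, 7, 11, 6, 10, 3, 5, 13, 16, 8, 12, 14] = (3 9 6 17 14 16 12 5 15 8 11)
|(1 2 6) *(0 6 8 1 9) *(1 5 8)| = 6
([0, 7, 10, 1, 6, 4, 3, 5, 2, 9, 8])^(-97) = [0, 3, 8, 6, 5, 7, 4, 1, 10, 9, 2]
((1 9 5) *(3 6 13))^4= ((1 9 5)(3 6 13))^4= (1 9 5)(3 6 13)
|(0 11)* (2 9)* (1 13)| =2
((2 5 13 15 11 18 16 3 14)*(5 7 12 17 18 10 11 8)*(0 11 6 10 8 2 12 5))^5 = (0 8 11)(3 16 18 17 12 14)(6 10)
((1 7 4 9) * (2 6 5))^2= ((1 7 4 9)(2 6 5))^2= (1 4)(2 5 6)(7 9)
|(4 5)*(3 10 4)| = |(3 10 4 5)| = 4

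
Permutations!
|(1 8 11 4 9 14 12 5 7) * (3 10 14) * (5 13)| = |(1 8 11 4 9 3 10 14 12 13 5 7)| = 12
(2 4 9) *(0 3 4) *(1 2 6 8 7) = (0 3 4 9 6 8 7 1 2) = [3, 2, 0, 4, 9, 5, 8, 1, 7, 6]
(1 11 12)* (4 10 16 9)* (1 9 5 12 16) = (1 11 16 5 12 9 4 10) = [0, 11, 2, 3, 10, 12, 6, 7, 8, 4, 1, 16, 9, 13, 14, 15, 5]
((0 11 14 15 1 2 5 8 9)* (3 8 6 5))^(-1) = (0 9 8 3 2 1 15 14 11)(5 6)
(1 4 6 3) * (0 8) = (0 8)(1 4 6 3) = [8, 4, 2, 1, 6, 5, 3, 7, 0]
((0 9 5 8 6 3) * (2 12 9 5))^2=(0 8 3 5 6)(2 9 12)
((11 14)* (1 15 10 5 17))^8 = ((1 15 10 5 17)(11 14))^8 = (1 5 15 17 10)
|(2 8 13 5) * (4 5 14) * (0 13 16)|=8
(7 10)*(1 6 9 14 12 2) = [0, 6, 1, 3, 4, 5, 9, 10, 8, 14, 7, 11, 2, 13, 12] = (1 6 9 14 12 2)(7 10)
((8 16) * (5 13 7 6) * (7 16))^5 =(5 6 7 8 16 13)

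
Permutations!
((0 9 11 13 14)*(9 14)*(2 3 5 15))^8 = ((0 14)(2 3 5 15)(9 11 13))^8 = (15)(9 13 11)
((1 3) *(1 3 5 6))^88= ((1 5 6))^88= (1 5 6)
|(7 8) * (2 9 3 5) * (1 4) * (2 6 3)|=6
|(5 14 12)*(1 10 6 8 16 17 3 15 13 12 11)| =13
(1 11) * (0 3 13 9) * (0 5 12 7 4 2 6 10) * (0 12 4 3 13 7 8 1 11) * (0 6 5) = [13, 6, 5, 7, 2, 4, 10, 3, 1, 0, 12, 11, 8, 9] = (0 13 9)(1 6 10 12 8)(2 5 4)(3 7)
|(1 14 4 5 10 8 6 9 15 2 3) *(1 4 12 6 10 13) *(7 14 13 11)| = |(1 13)(2 3 4 5 11 7 14 12 6 9 15)(8 10)| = 22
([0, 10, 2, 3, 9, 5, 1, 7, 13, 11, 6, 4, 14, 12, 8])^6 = (8 12)(13 14)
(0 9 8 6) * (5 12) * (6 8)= [9, 1, 2, 3, 4, 12, 0, 7, 8, 6, 10, 11, 5]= (0 9 6)(5 12)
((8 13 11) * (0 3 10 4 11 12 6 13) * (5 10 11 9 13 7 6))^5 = ((0 3 11 8)(4 9 13 12 5 10)(6 7))^5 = (0 3 11 8)(4 10 5 12 13 9)(6 7)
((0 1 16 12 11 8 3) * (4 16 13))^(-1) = (0 3 8 11 12 16 4 13 1) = ((0 1 13 4 16 12 11 8 3))^(-1)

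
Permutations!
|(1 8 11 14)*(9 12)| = 4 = |(1 8 11 14)(9 12)|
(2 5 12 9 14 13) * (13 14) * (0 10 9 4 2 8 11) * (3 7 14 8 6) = (0 10 9 13 6 3 7 14 8 11)(2 5 12 4) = [10, 1, 5, 7, 2, 12, 3, 14, 11, 13, 9, 0, 4, 6, 8]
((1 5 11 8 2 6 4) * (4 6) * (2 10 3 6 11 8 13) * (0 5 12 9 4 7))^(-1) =((0 5 8 10 3 6 11 13 2 7)(1 12 9 4))^(-1) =(0 7 2 13 11 6 3 10 8 5)(1 4 9 12)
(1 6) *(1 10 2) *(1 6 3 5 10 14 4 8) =(1 3 5 10 2 6 14 4 8) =[0, 3, 6, 5, 8, 10, 14, 7, 1, 9, 2, 11, 12, 13, 4]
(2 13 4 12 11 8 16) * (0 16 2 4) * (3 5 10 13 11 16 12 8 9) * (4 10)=(0 12 16 10 13)(2 11 9 3 5 4 8)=[12, 1, 11, 5, 8, 4, 6, 7, 2, 3, 13, 9, 16, 0, 14, 15, 10]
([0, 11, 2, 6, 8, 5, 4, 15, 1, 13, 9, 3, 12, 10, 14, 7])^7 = [0, 11, 2, 6, 8, 5, 4, 15, 1, 13, 9, 3, 12, 10, 14, 7]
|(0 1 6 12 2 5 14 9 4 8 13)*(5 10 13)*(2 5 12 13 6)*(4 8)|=|(0 1 2 10 6 13)(5 14 9 8 12)|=30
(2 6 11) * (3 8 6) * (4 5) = (2 3 8 6 11)(4 5) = [0, 1, 3, 8, 5, 4, 11, 7, 6, 9, 10, 2]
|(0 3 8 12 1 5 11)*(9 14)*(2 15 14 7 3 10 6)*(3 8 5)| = |(0 10 6 2 15 14 9 7 8 12 1 3 5 11)| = 14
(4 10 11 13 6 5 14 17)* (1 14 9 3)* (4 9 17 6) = (1 14 6 5 17 9 3)(4 10 11 13) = [0, 14, 2, 1, 10, 17, 5, 7, 8, 3, 11, 13, 12, 4, 6, 15, 16, 9]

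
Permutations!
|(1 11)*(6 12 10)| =6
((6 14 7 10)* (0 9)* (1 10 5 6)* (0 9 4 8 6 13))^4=((0 4 8 6 14 7 5 13)(1 10))^4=(0 14)(4 7)(5 8)(6 13)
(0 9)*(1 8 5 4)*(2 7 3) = [9, 8, 7, 2, 1, 4, 6, 3, 5, 0] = (0 9)(1 8 5 4)(2 7 3)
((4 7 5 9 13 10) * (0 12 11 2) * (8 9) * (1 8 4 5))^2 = ((0 12 11 2)(1 8 9 13 10 5 4 7))^2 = (0 11)(1 9 10 4)(2 12)(5 7 8 13)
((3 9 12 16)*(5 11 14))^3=((3 9 12 16)(5 11 14))^3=(3 16 12 9)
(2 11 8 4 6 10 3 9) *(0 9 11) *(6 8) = (0 9 2)(3 11 6 10)(4 8) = [9, 1, 0, 11, 8, 5, 10, 7, 4, 2, 3, 6]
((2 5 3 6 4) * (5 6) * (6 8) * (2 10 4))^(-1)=(2 6 8)(3 5)(4 10)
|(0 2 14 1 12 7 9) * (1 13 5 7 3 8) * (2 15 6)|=|(0 15 6 2 14 13 5 7 9)(1 12 3 8)|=36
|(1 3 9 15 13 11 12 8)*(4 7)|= |(1 3 9 15 13 11 12 8)(4 7)|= 8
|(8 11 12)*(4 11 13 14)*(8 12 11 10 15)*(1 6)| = 6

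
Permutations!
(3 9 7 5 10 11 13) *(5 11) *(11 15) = (3 9 7 15 11 13)(5 10) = [0, 1, 2, 9, 4, 10, 6, 15, 8, 7, 5, 13, 12, 3, 14, 11]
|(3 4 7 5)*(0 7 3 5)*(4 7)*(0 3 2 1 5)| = 10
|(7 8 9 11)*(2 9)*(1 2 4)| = 7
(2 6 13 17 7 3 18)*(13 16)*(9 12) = (2 6 16 13 17 7 3 18)(9 12) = [0, 1, 6, 18, 4, 5, 16, 3, 8, 12, 10, 11, 9, 17, 14, 15, 13, 7, 2]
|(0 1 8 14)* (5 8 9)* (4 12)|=|(0 1 9 5 8 14)(4 12)|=6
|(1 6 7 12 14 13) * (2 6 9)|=8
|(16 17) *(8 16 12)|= 4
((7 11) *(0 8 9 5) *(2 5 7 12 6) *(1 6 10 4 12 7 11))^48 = ((0 8 9 11 7 1 6 2 5)(4 12 10))^48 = (12)(0 11 6)(1 5 9)(2 8 7)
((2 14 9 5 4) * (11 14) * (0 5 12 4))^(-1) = (0 5)(2 4 12 9 14 11)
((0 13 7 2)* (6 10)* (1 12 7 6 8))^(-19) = ((0 13 6 10 8 1 12 7 2))^(-19) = (0 2 7 12 1 8 10 6 13)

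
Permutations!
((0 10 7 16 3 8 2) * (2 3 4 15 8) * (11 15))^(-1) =((0 10 7 16 4 11 15 8 3 2))^(-1) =(0 2 3 8 15 11 4 16 7 10)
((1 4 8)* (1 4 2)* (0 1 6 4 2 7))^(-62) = ((0 1 7)(2 6 4 8))^(-62) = (0 1 7)(2 4)(6 8)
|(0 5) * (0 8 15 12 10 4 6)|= |(0 5 8 15 12 10 4 6)|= 8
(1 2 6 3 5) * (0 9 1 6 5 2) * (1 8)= (0 9 8 1)(2 5 6 3)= [9, 0, 5, 2, 4, 6, 3, 7, 1, 8]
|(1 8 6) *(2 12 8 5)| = |(1 5 2 12 8 6)| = 6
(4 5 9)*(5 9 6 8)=(4 9)(5 6 8)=[0, 1, 2, 3, 9, 6, 8, 7, 5, 4]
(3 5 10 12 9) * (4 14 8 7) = (3 5 10 12 9)(4 14 8 7) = [0, 1, 2, 5, 14, 10, 6, 4, 7, 3, 12, 11, 9, 13, 8]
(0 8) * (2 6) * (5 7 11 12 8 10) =(0 10 5 7 11 12 8)(2 6) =[10, 1, 6, 3, 4, 7, 2, 11, 0, 9, 5, 12, 8]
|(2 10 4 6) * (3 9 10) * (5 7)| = 6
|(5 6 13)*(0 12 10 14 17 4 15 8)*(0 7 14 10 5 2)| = |(0 12 5 6 13 2)(4 15 8 7 14 17)| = 6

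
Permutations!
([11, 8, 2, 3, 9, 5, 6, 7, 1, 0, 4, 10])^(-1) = (0 9 4 10 11)(1 8)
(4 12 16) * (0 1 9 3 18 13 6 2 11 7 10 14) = (0 1 9 3 18 13 6 2 11 7 10 14)(4 12 16) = [1, 9, 11, 18, 12, 5, 2, 10, 8, 3, 14, 7, 16, 6, 0, 15, 4, 17, 13]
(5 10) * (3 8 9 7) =(3 8 9 7)(5 10) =[0, 1, 2, 8, 4, 10, 6, 3, 9, 7, 5]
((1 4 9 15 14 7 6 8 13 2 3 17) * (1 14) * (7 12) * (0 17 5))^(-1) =(0 5 3 2 13 8 6 7 12 14 17)(1 15 9 4)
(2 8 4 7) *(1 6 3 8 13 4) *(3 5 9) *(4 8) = [0, 6, 13, 4, 7, 9, 5, 2, 1, 3, 10, 11, 12, 8] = (1 6 5 9 3 4 7 2 13 8)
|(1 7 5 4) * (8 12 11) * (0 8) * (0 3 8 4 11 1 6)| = |(0 4 6)(1 7 5 11 3 8 12)| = 21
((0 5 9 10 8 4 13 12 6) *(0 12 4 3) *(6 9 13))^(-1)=((0 5 13 4 6 12 9 10 8 3))^(-1)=(0 3 8 10 9 12 6 4 13 5)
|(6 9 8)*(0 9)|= 4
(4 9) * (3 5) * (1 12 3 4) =[0, 12, 2, 5, 9, 4, 6, 7, 8, 1, 10, 11, 3] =(1 12 3 5 4 9)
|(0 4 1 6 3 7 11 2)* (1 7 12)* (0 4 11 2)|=|(0 11)(1 6 3 12)(2 4 7)|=12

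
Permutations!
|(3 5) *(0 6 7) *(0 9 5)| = |(0 6 7 9 5 3)| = 6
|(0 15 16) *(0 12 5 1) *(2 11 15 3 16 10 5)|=10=|(0 3 16 12 2 11 15 10 5 1)|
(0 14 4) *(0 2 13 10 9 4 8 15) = (0 14 8 15)(2 13 10 9 4) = [14, 1, 13, 3, 2, 5, 6, 7, 15, 4, 9, 11, 12, 10, 8, 0]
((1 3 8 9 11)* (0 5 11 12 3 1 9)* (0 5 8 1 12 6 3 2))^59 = (0 2 12 1 3 6 9 11 5 8)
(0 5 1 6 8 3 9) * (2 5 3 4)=(0 3 9)(1 6 8 4 2 5)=[3, 6, 5, 9, 2, 1, 8, 7, 4, 0]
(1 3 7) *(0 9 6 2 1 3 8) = (0 9 6 2 1 8)(3 7) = [9, 8, 1, 7, 4, 5, 2, 3, 0, 6]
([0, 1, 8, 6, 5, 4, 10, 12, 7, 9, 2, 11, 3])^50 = [0, 1, 8, 6, 4, 5, 10, 12, 7, 9, 2, 11, 3]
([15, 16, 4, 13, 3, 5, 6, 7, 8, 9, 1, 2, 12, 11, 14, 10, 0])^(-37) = [1, 15, 13, 2, 11, 5, 6, 7, 8, 9, 0, 3, 12, 4, 14, 16, 10]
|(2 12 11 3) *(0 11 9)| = |(0 11 3 2 12 9)| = 6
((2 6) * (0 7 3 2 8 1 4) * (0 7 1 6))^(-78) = (8)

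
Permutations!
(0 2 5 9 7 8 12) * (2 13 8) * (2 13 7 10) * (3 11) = (0 7 13 8 12)(2 5 9 10)(3 11) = [7, 1, 5, 11, 4, 9, 6, 13, 12, 10, 2, 3, 0, 8]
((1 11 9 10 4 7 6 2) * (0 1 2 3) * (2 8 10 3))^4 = (0 3 9 11 1)(2 7 10)(4 8 6)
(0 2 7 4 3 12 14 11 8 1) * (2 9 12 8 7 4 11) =(0 9 12 14 2 4 3 8 1)(7 11) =[9, 0, 4, 8, 3, 5, 6, 11, 1, 12, 10, 7, 14, 13, 2]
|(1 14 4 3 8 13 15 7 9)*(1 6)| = 10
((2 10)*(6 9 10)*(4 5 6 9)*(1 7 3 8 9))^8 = (1 7 3 8 9 10 2)(4 6 5)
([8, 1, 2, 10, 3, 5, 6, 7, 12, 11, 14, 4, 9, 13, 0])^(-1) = [14, 1, 2, 4, 11, 5, 6, 7, 0, 12, 3, 9, 8, 13, 10]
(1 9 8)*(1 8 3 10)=(1 9 3 10)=[0, 9, 2, 10, 4, 5, 6, 7, 8, 3, 1]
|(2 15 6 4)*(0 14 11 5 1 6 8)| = 10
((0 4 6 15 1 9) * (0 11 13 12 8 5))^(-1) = (0 5 8 12 13 11 9 1 15 6 4)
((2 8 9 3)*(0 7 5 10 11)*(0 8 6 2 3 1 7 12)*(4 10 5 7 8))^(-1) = (0 12)(1 9 8)(2 6)(4 11 10)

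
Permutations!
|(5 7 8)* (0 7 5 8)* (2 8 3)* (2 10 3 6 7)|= 10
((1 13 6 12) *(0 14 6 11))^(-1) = ((0 14 6 12 1 13 11))^(-1) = (0 11 13 1 12 6 14)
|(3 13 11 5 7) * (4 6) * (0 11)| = 6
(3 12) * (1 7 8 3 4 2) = (1 7 8 3 12 4 2) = [0, 7, 1, 12, 2, 5, 6, 8, 3, 9, 10, 11, 4]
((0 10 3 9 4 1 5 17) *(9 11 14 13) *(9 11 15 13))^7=(0 9 3 1 13 17 14 10 4 15 5 11)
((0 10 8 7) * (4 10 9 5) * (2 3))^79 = (0 5 10 7 9 4 8)(2 3)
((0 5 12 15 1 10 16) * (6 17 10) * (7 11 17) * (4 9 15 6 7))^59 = (0 1 5 7 12 11 6 17 4 10 9 16 15) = ((0 5 12 6 4 9 15 1 7 11 17 10 16))^59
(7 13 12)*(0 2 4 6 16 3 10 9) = [2, 1, 4, 10, 6, 5, 16, 13, 8, 0, 9, 11, 7, 12, 14, 15, 3] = (0 2 4 6 16 3 10 9)(7 13 12)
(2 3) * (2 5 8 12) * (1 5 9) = [0, 5, 3, 9, 4, 8, 6, 7, 12, 1, 10, 11, 2] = (1 5 8 12 2 3 9)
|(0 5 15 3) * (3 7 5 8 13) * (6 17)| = |(0 8 13 3)(5 15 7)(6 17)| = 12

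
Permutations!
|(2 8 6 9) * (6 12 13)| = 6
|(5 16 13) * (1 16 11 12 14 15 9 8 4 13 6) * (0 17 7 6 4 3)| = 16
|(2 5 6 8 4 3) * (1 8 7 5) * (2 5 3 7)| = 8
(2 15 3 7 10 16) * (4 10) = (2 15 3 7 4 10 16) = [0, 1, 15, 7, 10, 5, 6, 4, 8, 9, 16, 11, 12, 13, 14, 3, 2]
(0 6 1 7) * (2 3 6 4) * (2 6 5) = (0 4 6 1 7)(2 3 5) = [4, 7, 3, 5, 6, 2, 1, 0]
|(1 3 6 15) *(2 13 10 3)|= |(1 2 13 10 3 6 15)|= 7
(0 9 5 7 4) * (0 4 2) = (0 9 5 7 2) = [9, 1, 0, 3, 4, 7, 6, 2, 8, 5]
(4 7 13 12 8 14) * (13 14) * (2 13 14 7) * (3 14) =(2 13 12 8 3 14 4) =[0, 1, 13, 14, 2, 5, 6, 7, 3, 9, 10, 11, 8, 12, 4]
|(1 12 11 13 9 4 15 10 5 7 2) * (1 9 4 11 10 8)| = |(1 12 10 5 7 2 9 11 13 4 15 8)| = 12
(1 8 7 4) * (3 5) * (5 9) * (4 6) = (1 8 7 6 4)(3 9 5) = [0, 8, 2, 9, 1, 3, 4, 6, 7, 5]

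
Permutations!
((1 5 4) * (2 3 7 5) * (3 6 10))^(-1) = (1 4 5 7 3 10 6 2)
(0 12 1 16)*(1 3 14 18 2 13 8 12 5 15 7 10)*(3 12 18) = (0 5 15 7 10 1 16)(2 13 8 18)(3 14) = [5, 16, 13, 14, 4, 15, 6, 10, 18, 9, 1, 11, 12, 8, 3, 7, 0, 17, 2]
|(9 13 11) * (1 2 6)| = |(1 2 6)(9 13 11)| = 3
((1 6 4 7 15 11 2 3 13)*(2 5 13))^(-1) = ((1 6 4 7 15 11 5 13)(2 3))^(-1) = (1 13 5 11 15 7 4 6)(2 3)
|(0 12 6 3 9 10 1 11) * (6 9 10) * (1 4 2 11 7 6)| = 11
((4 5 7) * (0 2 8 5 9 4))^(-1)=(0 7 5 8 2)(4 9)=((0 2 8 5 7)(4 9))^(-1)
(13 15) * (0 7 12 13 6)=(0 7 12 13 15 6)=[7, 1, 2, 3, 4, 5, 0, 12, 8, 9, 10, 11, 13, 15, 14, 6]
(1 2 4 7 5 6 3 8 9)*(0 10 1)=(0 10 1 2 4 7 5 6 3 8 9)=[10, 2, 4, 8, 7, 6, 3, 5, 9, 0, 1]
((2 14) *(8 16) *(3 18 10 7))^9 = ((2 14)(3 18 10 7)(8 16))^9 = (2 14)(3 18 10 7)(8 16)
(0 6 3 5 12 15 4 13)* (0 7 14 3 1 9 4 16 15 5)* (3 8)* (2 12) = (0 6 1 9 4 13 7 14 8 3)(2 12 5)(15 16) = [6, 9, 12, 0, 13, 2, 1, 14, 3, 4, 10, 11, 5, 7, 8, 16, 15]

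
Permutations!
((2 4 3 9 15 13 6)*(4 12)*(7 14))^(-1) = ((2 12 4 3 9 15 13 6)(7 14))^(-1) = (2 6 13 15 9 3 4 12)(7 14)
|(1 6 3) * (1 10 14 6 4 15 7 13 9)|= 12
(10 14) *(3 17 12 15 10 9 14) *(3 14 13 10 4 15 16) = (3 17 12 16)(4 15)(9 13 10 14) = [0, 1, 2, 17, 15, 5, 6, 7, 8, 13, 14, 11, 16, 10, 9, 4, 3, 12]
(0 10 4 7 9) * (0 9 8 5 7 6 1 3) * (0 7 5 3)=(0 10 4 6 1)(3 7 8)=[10, 0, 2, 7, 6, 5, 1, 8, 3, 9, 4]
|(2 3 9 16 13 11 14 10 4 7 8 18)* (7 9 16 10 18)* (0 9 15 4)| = |(0 9 10)(2 3 16 13 11 14 18)(4 15)(7 8)| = 42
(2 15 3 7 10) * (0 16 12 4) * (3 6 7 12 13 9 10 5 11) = (0 16 13 9 10 2 15 6 7 5 11 3 12 4) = [16, 1, 15, 12, 0, 11, 7, 5, 8, 10, 2, 3, 4, 9, 14, 6, 13]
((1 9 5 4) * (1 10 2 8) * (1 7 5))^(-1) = ((1 9)(2 8 7 5 4 10))^(-1) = (1 9)(2 10 4 5 7 8)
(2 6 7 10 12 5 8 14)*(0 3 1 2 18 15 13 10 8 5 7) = (0 3 1 2 6)(7 8 14 18 15 13 10 12) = [3, 2, 6, 1, 4, 5, 0, 8, 14, 9, 12, 11, 7, 10, 18, 13, 16, 17, 15]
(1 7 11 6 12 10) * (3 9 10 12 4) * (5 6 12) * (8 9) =(1 7 11 12 5 6 4 3 8 9 10) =[0, 7, 2, 8, 3, 6, 4, 11, 9, 10, 1, 12, 5]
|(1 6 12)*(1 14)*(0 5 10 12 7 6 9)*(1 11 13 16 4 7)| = 13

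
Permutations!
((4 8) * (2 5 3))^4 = (8)(2 5 3)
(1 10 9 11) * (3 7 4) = (1 10 9 11)(3 7 4) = [0, 10, 2, 7, 3, 5, 6, 4, 8, 11, 9, 1]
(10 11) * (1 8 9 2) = (1 8 9 2)(10 11) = [0, 8, 1, 3, 4, 5, 6, 7, 9, 2, 11, 10]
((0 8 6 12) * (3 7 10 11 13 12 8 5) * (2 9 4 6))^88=(13)(2 6 9 8 4)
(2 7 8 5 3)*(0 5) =(0 5 3 2 7 8) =[5, 1, 7, 2, 4, 3, 6, 8, 0]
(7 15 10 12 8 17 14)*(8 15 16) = (7 16 8 17 14)(10 12 15) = [0, 1, 2, 3, 4, 5, 6, 16, 17, 9, 12, 11, 15, 13, 7, 10, 8, 14]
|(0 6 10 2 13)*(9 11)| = |(0 6 10 2 13)(9 11)| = 10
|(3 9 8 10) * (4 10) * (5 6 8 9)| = |(3 5 6 8 4 10)| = 6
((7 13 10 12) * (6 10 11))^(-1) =((6 10 12 7 13 11))^(-1) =(6 11 13 7 12 10)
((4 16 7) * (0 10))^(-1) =(0 10)(4 7 16)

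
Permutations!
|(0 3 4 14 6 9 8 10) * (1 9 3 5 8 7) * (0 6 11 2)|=30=|(0 5 8 10 6 3 4 14 11 2)(1 9 7)|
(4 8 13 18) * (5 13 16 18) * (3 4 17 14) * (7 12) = (3 4 8 16 18 17 14)(5 13)(7 12) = [0, 1, 2, 4, 8, 13, 6, 12, 16, 9, 10, 11, 7, 5, 3, 15, 18, 14, 17]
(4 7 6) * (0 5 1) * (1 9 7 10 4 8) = (0 5 9 7 6 8 1)(4 10) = [5, 0, 2, 3, 10, 9, 8, 6, 1, 7, 4]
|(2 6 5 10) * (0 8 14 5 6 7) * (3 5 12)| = |(0 8 14 12 3 5 10 2 7)| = 9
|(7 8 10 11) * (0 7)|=|(0 7 8 10 11)|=5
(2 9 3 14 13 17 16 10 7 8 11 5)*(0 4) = (0 4)(2 9 3 14 13 17 16 10 7 8 11 5) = [4, 1, 9, 14, 0, 2, 6, 8, 11, 3, 7, 5, 12, 17, 13, 15, 10, 16]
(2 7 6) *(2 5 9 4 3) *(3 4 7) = (2 3)(5 9 7 6) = [0, 1, 3, 2, 4, 9, 5, 6, 8, 7]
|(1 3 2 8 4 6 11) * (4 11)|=10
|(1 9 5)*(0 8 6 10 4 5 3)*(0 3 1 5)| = 10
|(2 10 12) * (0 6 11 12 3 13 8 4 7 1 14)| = 13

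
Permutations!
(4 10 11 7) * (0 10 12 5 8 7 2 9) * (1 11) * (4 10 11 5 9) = (0 11 2 4 12 9)(1 5 8 7 10) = [11, 5, 4, 3, 12, 8, 6, 10, 7, 0, 1, 2, 9]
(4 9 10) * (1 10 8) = (1 10 4 9 8) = [0, 10, 2, 3, 9, 5, 6, 7, 1, 8, 4]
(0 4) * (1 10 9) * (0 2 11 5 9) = (0 4 2 11 5 9 1 10) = [4, 10, 11, 3, 2, 9, 6, 7, 8, 1, 0, 5]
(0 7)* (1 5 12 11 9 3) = (0 7)(1 5 12 11 9 3) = [7, 5, 2, 1, 4, 12, 6, 0, 8, 3, 10, 9, 11]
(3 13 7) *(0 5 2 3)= (0 5 2 3 13 7)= [5, 1, 3, 13, 4, 2, 6, 0, 8, 9, 10, 11, 12, 7]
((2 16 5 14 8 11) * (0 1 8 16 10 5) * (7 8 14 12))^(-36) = ((0 1 14 16)(2 10 5 12 7 8 11))^(-36) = (16)(2 11 8 7 12 5 10)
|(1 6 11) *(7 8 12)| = 3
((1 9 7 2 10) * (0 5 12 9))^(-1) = ((0 5 12 9 7 2 10 1))^(-1) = (0 1 10 2 7 9 12 5)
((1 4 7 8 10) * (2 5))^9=(1 10 8 7 4)(2 5)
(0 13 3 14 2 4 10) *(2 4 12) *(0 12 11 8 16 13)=(2 11 8 16 13 3 14 4 10 12)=[0, 1, 11, 14, 10, 5, 6, 7, 16, 9, 12, 8, 2, 3, 4, 15, 13]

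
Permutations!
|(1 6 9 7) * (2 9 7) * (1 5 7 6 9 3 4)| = 10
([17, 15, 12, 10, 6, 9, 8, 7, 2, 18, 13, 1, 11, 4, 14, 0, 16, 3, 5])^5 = (0 4 11 3 8 15 13 12 17 6 1 10 2)(5 18 9)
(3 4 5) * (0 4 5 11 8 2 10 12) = [4, 1, 10, 5, 11, 3, 6, 7, 2, 9, 12, 8, 0] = (0 4 11 8 2 10 12)(3 5)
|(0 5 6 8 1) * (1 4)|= |(0 5 6 8 4 1)|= 6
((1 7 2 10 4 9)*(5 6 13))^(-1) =((1 7 2 10 4 9)(5 6 13))^(-1) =(1 9 4 10 2 7)(5 13 6)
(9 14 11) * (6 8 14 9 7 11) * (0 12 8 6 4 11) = [12, 1, 2, 3, 11, 5, 6, 0, 14, 9, 10, 7, 8, 13, 4] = (0 12 8 14 4 11 7)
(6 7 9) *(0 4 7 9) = (0 4 7)(6 9) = [4, 1, 2, 3, 7, 5, 9, 0, 8, 6]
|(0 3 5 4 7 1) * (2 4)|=7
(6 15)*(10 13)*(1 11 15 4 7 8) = [0, 11, 2, 3, 7, 5, 4, 8, 1, 9, 13, 15, 12, 10, 14, 6] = (1 11 15 6 4 7 8)(10 13)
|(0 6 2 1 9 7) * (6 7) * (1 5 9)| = 4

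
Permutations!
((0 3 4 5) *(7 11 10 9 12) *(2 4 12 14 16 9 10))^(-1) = ((0 3 12 7 11 2 4 5)(9 14 16))^(-1) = (0 5 4 2 11 7 12 3)(9 16 14)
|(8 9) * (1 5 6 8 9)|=4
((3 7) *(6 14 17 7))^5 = (17)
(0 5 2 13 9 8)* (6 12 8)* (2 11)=(0 5 11 2 13 9 6 12 8)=[5, 1, 13, 3, 4, 11, 12, 7, 0, 6, 10, 2, 8, 9]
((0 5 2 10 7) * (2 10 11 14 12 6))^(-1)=(0 7 10 5)(2 6 12 14 11)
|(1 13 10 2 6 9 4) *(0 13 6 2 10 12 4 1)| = 12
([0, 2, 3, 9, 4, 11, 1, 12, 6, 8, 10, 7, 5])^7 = [0, 2, 3, 9, 4, 12, 1, 11, 6, 8, 10, 5, 7]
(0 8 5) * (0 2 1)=(0 8 5 2 1)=[8, 0, 1, 3, 4, 2, 6, 7, 5]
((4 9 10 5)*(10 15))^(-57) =(4 10 9 5 15)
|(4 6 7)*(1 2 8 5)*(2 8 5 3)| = |(1 8 3 2 5)(4 6 7)| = 15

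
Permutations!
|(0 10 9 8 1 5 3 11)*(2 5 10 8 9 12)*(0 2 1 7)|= 12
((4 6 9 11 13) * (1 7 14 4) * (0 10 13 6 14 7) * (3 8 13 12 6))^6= (14)(0 3 12 13 9)(1 11 10 8 6)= ((0 10 12 6 9 11 3 8 13 1)(4 14))^6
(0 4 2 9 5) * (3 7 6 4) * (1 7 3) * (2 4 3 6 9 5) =[1, 7, 5, 6, 4, 0, 3, 9, 8, 2] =(0 1 7 9 2 5)(3 6)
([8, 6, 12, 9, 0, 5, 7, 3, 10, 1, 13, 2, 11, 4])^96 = (0 8 10 13 4)(1 6 7 3 9)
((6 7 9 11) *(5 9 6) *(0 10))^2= (5 11 9)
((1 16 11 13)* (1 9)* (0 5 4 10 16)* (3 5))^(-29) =(0 3 5 4 10 16 11 13 9 1)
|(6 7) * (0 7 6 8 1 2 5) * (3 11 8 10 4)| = |(0 7 10 4 3 11 8 1 2 5)| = 10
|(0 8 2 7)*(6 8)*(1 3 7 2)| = |(0 6 8 1 3 7)| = 6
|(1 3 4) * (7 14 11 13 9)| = 15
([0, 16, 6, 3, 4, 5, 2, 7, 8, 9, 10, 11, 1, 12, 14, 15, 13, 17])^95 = [0, 12, 6, 3, 4, 5, 2, 7, 8, 9, 10, 11, 13, 16, 14, 15, 1, 17]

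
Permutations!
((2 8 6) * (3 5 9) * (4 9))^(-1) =(2 6 8)(3 9 4 5)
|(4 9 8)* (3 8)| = 4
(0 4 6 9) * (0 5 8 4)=(4 6 9 5 8)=[0, 1, 2, 3, 6, 8, 9, 7, 4, 5]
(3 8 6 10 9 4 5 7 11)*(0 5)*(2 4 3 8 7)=(0 5 2 4)(3 7 11 8 6 10 9)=[5, 1, 4, 7, 0, 2, 10, 11, 6, 3, 9, 8]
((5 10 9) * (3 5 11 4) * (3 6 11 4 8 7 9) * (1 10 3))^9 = (1 10)(3 5)(4 8)(6 7)(9 11)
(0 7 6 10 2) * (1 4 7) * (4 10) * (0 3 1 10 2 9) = (0 10 9)(1 2 3)(4 7 6) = [10, 2, 3, 1, 7, 5, 4, 6, 8, 0, 9]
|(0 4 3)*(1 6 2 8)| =|(0 4 3)(1 6 2 8)| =12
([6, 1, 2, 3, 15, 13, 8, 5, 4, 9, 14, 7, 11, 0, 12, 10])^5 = [10, 1, 2, 3, 11, 4, 14, 8, 12, 9, 5, 6, 0, 15, 13, 7]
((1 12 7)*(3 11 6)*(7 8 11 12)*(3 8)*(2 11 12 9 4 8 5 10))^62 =(2 6 10 11 5)(3 4 12 9 8)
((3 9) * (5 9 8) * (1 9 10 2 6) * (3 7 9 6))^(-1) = ((1 6)(2 3 8 5 10)(7 9))^(-1) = (1 6)(2 10 5 8 3)(7 9)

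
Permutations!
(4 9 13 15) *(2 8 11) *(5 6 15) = (2 8 11)(4 9 13 5 6 15) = [0, 1, 8, 3, 9, 6, 15, 7, 11, 13, 10, 2, 12, 5, 14, 4]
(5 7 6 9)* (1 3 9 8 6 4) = [0, 3, 2, 9, 1, 7, 8, 4, 6, 5] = (1 3 9 5 7 4)(6 8)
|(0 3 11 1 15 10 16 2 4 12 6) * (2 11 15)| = |(0 3 15 10 16 11 1 2 4 12 6)| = 11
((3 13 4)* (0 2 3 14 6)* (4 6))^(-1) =((0 2 3 13 6)(4 14))^(-1) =(0 6 13 3 2)(4 14)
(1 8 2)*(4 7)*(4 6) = (1 8 2)(4 7 6) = [0, 8, 1, 3, 7, 5, 4, 6, 2]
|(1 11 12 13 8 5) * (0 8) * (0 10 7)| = 9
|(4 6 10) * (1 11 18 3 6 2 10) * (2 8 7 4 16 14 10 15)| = |(1 11 18 3 6)(2 15)(4 8 7)(10 16 14)| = 30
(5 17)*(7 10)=[0, 1, 2, 3, 4, 17, 6, 10, 8, 9, 7, 11, 12, 13, 14, 15, 16, 5]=(5 17)(7 10)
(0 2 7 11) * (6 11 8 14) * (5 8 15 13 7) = [2, 1, 5, 3, 4, 8, 11, 15, 14, 9, 10, 0, 12, 7, 6, 13] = (0 2 5 8 14 6 11)(7 15 13)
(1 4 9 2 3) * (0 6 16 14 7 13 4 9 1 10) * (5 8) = (0 6 16 14 7 13 4 1 9 2 3 10)(5 8) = [6, 9, 3, 10, 1, 8, 16, 13, 5, 2, 0, 11, 12, 4, 7, 15, 14]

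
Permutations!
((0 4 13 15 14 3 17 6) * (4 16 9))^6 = ((0 16 9 4 13 15 14 3 17 6))^6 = (0 14 9 17 13)(3 4 6 15 16)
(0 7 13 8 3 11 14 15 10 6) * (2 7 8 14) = (0 8 3 11 2 7 13 14 15 10 6) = [8, 1, 7, 11, 4, 5, 0, 13, 3, 9, 6, 2, 12, 14, 15, 10]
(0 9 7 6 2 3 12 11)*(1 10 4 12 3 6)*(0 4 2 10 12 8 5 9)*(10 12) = (1 10 2 6 12 11 4 8 5 9 7) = [0, 10, 6, 3, 8, 9, 12, 1, 5, 7, 2, 4, 11]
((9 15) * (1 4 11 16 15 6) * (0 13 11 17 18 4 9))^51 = (18)(0 13 11 16 15)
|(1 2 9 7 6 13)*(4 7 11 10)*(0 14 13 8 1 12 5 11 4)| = |(0 14 13 12 5 11 10)(1 2 9 4 7 6 8)| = 7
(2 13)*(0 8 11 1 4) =(0 8 11 1 4)(2 13) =[8, 4, 13, 3, 0, 5, 6, 7, 11, 9, 10, 1, 12, 2]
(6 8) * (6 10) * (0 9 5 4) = (0 9 5 4)(6 8 10) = [9, 1, 2, 3, 0, 4, 8, 7, 10, 5, 6]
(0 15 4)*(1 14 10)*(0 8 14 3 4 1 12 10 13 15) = (1 3 4 8 14 13 15)(10 12) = [0, 3, 2, 4, 8, 5, 6, 7, 14, 9, 12, 11, 10, 15, 13, 1]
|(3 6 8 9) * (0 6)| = 5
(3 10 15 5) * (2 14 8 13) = (2 14 8 13)(3 10 15 5) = [0, 1, 14, 10, 4, 3, 6, 7, 13, 9, 15, 11, 12, 2, 8, 5]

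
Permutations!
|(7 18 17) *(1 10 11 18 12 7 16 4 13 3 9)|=10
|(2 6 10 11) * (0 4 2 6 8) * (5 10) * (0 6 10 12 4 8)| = |(0 8 6 5 12 4 2)(10 11)| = 14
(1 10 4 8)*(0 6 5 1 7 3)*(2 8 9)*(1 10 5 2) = (0 6 2 8 7 3)(1 5 10 4 9) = [6, 5, 8, 0, 9, 10, 2, 3, 7, 1, 4]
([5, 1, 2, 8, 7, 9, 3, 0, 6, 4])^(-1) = [7, 1, 2, 6, 9, 0, 8, 4, 3, 5]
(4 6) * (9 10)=(4 6)(9 10)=[0, 1, 2, 3, 6, 5, 4, 7, 8, 10, 9]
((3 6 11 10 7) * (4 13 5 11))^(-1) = (3 7 10 11 5 13 4 6)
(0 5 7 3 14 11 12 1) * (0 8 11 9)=(0 5 7 3 14 9)(1 8 11 12)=[5, 8, 2, 14, 4, 7, 6, 3, 11, 0, 10, 12, 1, 13, 9]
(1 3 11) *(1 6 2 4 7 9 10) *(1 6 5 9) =(1 3 11 5 9 10 6 2 4 7) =[0, 3, 4, 11, 7, 9, 2, 1, 8, 10, 6, 5]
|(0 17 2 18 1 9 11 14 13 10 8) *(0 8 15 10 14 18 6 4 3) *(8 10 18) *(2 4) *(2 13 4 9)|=15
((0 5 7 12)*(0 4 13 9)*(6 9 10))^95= ((0 5 7 12 4 13 10 6 9))^95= (0 13 5 10 7 6 12 9 4)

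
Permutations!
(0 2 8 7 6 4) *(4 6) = (0 2 8 7 4) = [2, 1, 8, 3, 0, 5, 6, 4, 7]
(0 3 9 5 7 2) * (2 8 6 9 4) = (0 3 4 2)(5 7 8 6 9) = [3, 1, 0, 4, 2, 7, 9, 8, 6, 5]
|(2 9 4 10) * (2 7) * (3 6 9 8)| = |(2 8 3 6 9 4 10 7)| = 8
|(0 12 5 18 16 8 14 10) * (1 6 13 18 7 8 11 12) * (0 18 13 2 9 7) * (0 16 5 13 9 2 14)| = |(0 1 6 14 10 18 5 16 11 12 13 9 7 8)| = 14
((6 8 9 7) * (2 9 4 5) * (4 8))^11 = (2 5 4 6 7 9)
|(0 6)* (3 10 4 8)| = 4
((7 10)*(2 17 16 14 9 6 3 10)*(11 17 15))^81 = (2 16 3 15 14 10 11 9 7 17 6)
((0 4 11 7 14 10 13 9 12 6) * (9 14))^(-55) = ((0 4 11 7 9 12 6)(10 13 14))^(-55) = (0 4 11 7 9 12 6)(10 14 13)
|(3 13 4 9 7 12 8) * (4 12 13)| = 7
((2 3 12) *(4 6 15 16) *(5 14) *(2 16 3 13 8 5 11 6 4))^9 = (2 12 15 11 5 13 16 3 6 14 8)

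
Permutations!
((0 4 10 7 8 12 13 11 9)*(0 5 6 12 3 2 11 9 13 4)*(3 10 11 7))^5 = ((2 7 8 10 3)(4 11 13 9 5 6 12))^5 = (4 6 9 11 12 5 13)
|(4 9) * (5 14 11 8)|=4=|(4 9)(5 14 11 8)|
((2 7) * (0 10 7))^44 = ((0 10 7 2))^44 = (10)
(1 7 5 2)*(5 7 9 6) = (1 9 6 5 2) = [0, 9, 1, 3, 4, 2, 5, 7, 8, 6]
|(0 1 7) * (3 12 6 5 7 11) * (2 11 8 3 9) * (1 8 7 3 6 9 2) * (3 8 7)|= 12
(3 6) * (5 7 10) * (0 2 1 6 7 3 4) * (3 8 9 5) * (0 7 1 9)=(0 2 9 5 8)(1 6 4 7 10 3)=[2, 6, 9, 1, 7, 8, 4, 10, 0, 5, 3]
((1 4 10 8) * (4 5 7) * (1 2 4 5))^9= ((2 4 10 8)(5 7))^9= (2 4 10 8)(5 7)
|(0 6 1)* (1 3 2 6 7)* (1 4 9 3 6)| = 7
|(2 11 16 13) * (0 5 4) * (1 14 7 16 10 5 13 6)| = |(0 13 2 11 10 5 4)(1 14 7 16 6)| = 35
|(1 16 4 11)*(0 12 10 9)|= |(0 12 10 9)(1 16 4 11)|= 4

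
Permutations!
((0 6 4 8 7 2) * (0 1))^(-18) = ((0 6 4 8 7 2 1))^(-18) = (0 8 1 4 2 6 7)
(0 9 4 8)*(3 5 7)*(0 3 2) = [9, 1, 0, 5, 8, 7, 6, 2, 3, 4] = (0 9 4 8 3 5 7 2)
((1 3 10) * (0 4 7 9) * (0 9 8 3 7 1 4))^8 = ((1 7 8 3 10 4))^8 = (1 8 10)(3 4 7)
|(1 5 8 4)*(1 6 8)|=6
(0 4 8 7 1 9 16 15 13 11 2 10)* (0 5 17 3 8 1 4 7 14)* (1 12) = (0 7 4 12 1 9 16 15 13 11 2 10 5 17 3 8 14) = [7, 9, 10, 8, 12, 17, 6, 4, 14, 16, 5, 2, 1, 11, 0, 13, 15, 3]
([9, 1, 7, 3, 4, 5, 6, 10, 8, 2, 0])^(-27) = (0 7 9 10 2)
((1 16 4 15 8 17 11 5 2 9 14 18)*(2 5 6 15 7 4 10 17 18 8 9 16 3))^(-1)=((1 3 2 16 10 17 11 6 15 9 14 8 18)(4 7))^(-1)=(1 18 8 14 9 15 6 11 17 10 16 2 3)(4 7)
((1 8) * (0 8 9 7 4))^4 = (0 7 1)(4 9 8)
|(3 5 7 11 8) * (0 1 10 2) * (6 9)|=|(0 1 10 2)(3 5 7 11 8)(6 9)|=20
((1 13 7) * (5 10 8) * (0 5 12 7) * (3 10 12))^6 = ((0 5 12 7 1 13)(3 10 8))^6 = (13)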